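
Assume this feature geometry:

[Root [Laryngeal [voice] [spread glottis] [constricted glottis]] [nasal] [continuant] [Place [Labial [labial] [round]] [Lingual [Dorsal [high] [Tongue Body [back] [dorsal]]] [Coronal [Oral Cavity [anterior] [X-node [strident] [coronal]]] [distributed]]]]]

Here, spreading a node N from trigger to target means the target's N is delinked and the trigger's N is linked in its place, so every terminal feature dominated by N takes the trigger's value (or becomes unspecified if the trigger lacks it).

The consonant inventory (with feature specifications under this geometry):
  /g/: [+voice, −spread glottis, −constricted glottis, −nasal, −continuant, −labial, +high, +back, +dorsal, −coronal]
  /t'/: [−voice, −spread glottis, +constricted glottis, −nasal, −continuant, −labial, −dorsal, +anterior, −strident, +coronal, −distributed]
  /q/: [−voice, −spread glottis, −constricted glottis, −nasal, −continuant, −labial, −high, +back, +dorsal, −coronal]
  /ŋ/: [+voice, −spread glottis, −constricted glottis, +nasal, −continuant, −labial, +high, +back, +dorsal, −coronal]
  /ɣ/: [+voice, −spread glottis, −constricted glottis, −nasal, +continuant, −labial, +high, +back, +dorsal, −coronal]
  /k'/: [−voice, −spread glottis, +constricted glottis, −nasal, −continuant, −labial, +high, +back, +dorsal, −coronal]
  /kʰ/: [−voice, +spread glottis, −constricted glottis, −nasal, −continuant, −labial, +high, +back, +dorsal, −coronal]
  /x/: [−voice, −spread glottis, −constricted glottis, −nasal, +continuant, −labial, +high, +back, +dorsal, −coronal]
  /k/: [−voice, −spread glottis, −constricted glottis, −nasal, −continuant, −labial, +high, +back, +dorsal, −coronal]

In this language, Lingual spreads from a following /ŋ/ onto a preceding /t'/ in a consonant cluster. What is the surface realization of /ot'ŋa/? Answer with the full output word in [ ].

The Lingual node dominates the terminals [high], [back], [dorsal], [anterior], [strident], [coronal], [distributed].
Spreading Lingual from /ŋ/ onto /t'/ replaces those values with /ŋ/'s: [+high], [+back], [+dorsal], [−coronal]. Features outside Lingual ([voice], [spread glottis], [constricted glottis], …) stay as in /t'/.
This feature bundle is that of [k'], so /ot'ŋa/ surfaces as [ok'ŋa].

[ok'ŋa]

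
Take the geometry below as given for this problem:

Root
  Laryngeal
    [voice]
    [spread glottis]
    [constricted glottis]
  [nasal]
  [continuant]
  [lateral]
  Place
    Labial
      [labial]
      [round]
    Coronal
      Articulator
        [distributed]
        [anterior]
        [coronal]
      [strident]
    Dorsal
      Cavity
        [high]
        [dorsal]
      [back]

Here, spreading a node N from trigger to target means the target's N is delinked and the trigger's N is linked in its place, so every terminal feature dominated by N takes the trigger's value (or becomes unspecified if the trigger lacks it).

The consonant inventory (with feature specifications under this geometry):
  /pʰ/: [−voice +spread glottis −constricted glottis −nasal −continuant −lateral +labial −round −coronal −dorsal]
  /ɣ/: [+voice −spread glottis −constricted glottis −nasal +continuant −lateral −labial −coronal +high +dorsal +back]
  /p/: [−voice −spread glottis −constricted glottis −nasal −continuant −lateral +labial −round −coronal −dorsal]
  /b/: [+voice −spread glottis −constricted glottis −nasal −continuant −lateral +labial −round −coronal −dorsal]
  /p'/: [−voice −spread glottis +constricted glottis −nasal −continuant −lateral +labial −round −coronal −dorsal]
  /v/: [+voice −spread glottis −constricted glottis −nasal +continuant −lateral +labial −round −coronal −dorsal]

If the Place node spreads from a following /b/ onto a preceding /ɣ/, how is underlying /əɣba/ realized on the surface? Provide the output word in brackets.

[əvba]

The Place node dominates the terminals [labial], [round], [distributed], [anterior], [coronal], [strident], [high], [dorsal], [back].
The target acquires /b/'s values for everything under Place — [+labial], [−round], [−coronal], [−dorsal] — while keeping its own [voice], [spread glottis], [constricted glottis], ….
Among the inventory, only /v/ has exactly this specification, giving the surface form [əvba].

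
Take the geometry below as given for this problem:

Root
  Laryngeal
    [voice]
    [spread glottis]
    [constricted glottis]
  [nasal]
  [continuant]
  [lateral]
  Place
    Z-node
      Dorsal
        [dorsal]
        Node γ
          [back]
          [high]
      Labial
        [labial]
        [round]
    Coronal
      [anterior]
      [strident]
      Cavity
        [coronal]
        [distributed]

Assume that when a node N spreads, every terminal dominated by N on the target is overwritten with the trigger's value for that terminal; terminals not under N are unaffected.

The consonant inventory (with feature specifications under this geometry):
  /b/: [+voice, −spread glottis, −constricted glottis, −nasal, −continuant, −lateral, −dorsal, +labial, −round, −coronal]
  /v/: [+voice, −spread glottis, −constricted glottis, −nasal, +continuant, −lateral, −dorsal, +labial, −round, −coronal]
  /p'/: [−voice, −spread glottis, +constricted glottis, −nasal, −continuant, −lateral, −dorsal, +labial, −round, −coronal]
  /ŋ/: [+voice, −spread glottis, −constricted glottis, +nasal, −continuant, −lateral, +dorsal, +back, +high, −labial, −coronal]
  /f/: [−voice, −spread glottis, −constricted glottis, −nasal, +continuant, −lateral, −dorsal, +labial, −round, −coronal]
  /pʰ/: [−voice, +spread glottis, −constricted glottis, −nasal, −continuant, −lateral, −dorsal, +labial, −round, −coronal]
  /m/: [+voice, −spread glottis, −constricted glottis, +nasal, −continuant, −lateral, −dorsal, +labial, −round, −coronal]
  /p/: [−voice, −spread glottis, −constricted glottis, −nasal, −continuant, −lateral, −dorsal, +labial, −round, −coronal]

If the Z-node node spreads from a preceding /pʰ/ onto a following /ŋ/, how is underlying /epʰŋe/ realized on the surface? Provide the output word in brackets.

[epʰme]

Terminals under Z-node in this geometry: [dorsal], [back], [high], [labial], [round].
The target acquires /pʰ/'s values for everything under Z-node — [−dorsal], [+labial], [−round] — while keeping its own [voice], [spread glottis], [constricted glottis], ….
Among the inventory, only /m/ has exactly this specification, giving the surface form [epʰme].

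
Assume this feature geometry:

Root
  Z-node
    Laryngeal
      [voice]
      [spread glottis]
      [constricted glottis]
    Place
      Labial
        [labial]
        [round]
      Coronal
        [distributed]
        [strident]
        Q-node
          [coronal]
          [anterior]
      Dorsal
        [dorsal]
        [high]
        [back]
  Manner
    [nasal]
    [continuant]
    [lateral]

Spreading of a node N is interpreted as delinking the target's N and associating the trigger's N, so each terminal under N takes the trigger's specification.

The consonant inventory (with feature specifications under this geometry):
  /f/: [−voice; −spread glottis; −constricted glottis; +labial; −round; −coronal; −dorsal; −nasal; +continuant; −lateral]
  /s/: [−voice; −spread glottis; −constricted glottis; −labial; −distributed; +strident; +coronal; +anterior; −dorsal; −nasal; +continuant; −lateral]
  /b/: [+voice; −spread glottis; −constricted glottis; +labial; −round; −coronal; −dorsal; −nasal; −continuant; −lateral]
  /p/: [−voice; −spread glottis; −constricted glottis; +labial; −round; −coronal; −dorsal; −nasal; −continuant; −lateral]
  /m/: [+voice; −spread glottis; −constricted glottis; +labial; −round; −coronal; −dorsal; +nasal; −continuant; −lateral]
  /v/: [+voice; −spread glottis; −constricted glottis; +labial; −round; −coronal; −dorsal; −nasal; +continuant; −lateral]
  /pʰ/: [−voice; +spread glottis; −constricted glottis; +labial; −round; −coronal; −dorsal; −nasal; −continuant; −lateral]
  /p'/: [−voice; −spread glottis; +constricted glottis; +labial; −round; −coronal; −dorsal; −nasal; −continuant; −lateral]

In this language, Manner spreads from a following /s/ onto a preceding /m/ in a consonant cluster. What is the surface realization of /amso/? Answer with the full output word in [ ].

[avso]

Terminals under Manner in this geometry: [nasal], [continuant], [lateral].
Spreading Manner from /s/ onto /m/ replaces those values with /s/'s: [−nasal], [+continuant], [−lateral]. Features outside Manner ([voice], [spread glottis], [constricted glottis], …) stay as in /m/.
This feature bundle is that of [v], so /amso/ surfaces as [avso].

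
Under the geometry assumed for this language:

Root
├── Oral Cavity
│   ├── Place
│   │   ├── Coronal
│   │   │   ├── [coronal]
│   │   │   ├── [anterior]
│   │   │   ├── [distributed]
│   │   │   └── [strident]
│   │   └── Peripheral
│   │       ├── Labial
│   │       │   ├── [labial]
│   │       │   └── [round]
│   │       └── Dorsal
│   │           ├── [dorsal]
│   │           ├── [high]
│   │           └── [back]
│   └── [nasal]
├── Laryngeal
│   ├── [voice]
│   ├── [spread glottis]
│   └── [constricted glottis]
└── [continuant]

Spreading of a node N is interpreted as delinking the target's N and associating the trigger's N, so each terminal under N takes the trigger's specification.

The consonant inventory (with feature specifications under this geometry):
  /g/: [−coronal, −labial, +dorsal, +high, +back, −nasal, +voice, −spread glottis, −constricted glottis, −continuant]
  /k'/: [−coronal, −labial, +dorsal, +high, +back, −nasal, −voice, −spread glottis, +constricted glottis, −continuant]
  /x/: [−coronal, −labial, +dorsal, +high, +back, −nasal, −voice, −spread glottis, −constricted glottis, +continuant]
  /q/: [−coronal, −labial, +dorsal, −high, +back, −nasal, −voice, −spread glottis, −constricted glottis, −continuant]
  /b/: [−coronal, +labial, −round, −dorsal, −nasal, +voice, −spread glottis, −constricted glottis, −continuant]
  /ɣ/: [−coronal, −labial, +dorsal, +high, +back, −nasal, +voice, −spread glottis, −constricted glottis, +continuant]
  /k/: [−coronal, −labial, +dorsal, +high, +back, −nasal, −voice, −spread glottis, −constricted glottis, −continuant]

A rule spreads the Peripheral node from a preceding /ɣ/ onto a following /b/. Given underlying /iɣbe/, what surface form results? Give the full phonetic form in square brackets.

Peripheral immediately or transitively dominates [labial], [round], [dorsal], [high], [back].
The target acquires /ɣ/'s values for everything under Peripheral — [−labial], [+dorsal], [+high], [+back] — while keeping its own [coronal], [nasal], [voice], ….
The resulting bundle matches /g/ in the inventory; substituting it for /b/ gives [iɣge].

[iɣge]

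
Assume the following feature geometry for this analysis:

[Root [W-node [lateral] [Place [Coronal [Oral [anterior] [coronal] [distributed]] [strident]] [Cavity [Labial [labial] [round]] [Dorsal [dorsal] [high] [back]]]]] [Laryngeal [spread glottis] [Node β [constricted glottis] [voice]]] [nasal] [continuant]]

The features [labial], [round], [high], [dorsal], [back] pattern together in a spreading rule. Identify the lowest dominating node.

[labial] is immediately dominated by Labial.
[round] is immediately dominated by Labial.
[high] is immediately dominated by Dorsal.
[dorsal] is immediately dominated by Dorsal.
[back] is immediately dominated by Dorsal.
The lowest node appearing on every path is Cavity; each proper daughter of Cavity fails to dominate at least one of the listed features.

Cavity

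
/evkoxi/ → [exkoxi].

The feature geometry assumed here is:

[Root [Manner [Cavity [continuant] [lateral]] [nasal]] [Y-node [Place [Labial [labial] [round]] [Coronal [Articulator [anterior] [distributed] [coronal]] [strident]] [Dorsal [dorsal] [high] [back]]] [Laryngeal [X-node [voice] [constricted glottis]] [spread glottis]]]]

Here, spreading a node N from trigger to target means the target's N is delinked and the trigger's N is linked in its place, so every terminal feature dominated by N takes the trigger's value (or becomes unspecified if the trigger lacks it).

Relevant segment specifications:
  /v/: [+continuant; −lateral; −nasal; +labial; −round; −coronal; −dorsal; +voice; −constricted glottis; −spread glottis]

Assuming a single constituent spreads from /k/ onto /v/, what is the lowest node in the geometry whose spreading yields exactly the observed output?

/v/ and [x] differ in [voice], [labial], [round], [dorsal], [high], [back]; every other specified feature is identical.
Tracing each changed feature up the tree, the paths first meet at Y-node; any lower node misses at least one of them.
Spreading Y-node from /k/ overwrites each of those terminals with /k/'s values, yielding exactly [x].
Since [continuant] is preserved even though /k/ disagrees there, no node above Y-node spread.

Y-node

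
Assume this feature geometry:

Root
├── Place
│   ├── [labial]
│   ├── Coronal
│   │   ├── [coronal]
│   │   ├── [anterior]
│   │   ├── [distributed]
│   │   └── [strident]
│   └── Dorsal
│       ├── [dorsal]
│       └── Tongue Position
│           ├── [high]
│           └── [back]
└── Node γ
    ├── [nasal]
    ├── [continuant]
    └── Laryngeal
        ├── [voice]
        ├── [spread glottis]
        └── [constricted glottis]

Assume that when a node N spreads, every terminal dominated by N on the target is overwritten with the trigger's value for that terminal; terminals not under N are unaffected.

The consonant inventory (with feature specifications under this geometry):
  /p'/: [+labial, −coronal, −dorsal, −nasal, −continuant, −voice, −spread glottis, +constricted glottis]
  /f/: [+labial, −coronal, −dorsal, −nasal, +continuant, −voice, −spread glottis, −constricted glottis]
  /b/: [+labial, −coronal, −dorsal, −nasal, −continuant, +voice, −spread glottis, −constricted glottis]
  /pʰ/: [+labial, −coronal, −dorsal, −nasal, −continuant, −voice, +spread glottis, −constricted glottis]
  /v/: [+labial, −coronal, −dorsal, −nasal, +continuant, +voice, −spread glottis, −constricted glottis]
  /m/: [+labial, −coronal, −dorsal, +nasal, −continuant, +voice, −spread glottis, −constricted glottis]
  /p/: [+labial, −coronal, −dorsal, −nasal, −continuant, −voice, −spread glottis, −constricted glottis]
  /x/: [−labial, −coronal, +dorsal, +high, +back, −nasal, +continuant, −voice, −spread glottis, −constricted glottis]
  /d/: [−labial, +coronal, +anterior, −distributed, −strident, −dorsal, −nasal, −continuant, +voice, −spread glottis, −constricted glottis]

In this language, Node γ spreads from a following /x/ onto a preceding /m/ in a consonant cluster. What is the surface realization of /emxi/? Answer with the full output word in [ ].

[efxi]

Node γ immediately or transitively dominates [nasal], [continuant], [voice], [spread glottis], [constricted glottis].
The target acquires /x/'s values for everything under Node γ — [−nasal], [+continuant], [−voice], [−spread glottis], [−constricted glottis] — while keeping its own [labial], [coronal], [dorsal].
Among the inventory, only /f/ has exactly this specification, giving the surface form [efxi].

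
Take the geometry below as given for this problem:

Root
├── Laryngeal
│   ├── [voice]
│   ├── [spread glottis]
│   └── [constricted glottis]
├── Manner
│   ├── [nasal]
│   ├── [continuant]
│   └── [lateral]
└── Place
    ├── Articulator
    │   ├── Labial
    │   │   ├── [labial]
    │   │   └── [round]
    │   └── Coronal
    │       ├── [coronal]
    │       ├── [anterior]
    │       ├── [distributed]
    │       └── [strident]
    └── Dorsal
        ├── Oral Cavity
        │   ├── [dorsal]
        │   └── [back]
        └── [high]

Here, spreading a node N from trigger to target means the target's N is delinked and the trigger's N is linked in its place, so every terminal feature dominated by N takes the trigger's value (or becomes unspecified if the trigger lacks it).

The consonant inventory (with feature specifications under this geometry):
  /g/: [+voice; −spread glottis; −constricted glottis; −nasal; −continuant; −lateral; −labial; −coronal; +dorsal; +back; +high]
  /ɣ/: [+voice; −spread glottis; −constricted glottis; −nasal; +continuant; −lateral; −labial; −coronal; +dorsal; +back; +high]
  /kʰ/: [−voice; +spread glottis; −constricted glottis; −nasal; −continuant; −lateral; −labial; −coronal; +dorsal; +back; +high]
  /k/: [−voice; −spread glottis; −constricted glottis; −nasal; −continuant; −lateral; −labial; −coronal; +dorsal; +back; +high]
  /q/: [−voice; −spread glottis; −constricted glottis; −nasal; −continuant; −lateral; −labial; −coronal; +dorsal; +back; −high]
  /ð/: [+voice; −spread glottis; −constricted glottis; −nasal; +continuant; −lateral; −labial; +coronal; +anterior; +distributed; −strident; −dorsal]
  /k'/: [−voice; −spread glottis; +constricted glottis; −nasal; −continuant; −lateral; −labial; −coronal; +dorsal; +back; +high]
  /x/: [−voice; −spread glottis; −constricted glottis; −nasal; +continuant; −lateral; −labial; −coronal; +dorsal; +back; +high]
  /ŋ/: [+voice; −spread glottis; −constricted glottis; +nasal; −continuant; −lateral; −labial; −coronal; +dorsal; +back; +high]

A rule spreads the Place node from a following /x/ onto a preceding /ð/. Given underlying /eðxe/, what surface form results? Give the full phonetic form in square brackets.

Terminals under Place in this geometry: [labial], [round], [coronal], [anterior], [distributed], [strident], [dorsal], [back], [high].
After delinking /ð/'s Place and linking /x/'s, the affected terminals become [−labial], [−coronal], [+dorsal], [+back], [+high]; [voice], [spread glottis], [constricted glottis], … (outside Place) are retained from /ð/.
This feature bundle is that of [ɣ], so /eðxe/ surfaces as [eɣxe].

[eɣxe]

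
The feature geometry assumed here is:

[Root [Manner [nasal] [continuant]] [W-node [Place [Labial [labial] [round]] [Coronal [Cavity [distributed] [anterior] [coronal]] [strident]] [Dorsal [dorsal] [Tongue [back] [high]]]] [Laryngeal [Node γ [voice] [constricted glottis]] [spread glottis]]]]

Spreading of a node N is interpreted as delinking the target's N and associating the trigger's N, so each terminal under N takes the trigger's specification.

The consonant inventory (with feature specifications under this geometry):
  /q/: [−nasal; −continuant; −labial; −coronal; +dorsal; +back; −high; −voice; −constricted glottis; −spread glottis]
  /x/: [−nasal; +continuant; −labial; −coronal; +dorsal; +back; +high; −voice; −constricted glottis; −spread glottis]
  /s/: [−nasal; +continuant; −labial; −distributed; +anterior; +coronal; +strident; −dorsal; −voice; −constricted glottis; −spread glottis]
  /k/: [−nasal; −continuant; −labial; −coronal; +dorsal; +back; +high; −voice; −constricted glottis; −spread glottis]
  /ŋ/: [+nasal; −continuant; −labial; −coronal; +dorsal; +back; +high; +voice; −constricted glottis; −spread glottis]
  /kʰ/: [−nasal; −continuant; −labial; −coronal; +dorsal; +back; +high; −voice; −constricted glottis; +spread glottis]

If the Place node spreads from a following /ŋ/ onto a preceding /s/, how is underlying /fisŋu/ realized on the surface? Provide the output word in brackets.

[fixŋu]

The Place node dominates the terminals [labial], [round], [distributed], [anterior], [coronal], [strident], [dorsal], [back], [high].
The target acquires /ŋ/'s values for everything under Place — [−labial], [−coronal], [+dorsal], [+back], [+high] — while keeping its own [nasal], [continuant], [voice], ….
The resulting bundle matches /x/ in the inventory; substituting it for /s/ gives [fixŋu].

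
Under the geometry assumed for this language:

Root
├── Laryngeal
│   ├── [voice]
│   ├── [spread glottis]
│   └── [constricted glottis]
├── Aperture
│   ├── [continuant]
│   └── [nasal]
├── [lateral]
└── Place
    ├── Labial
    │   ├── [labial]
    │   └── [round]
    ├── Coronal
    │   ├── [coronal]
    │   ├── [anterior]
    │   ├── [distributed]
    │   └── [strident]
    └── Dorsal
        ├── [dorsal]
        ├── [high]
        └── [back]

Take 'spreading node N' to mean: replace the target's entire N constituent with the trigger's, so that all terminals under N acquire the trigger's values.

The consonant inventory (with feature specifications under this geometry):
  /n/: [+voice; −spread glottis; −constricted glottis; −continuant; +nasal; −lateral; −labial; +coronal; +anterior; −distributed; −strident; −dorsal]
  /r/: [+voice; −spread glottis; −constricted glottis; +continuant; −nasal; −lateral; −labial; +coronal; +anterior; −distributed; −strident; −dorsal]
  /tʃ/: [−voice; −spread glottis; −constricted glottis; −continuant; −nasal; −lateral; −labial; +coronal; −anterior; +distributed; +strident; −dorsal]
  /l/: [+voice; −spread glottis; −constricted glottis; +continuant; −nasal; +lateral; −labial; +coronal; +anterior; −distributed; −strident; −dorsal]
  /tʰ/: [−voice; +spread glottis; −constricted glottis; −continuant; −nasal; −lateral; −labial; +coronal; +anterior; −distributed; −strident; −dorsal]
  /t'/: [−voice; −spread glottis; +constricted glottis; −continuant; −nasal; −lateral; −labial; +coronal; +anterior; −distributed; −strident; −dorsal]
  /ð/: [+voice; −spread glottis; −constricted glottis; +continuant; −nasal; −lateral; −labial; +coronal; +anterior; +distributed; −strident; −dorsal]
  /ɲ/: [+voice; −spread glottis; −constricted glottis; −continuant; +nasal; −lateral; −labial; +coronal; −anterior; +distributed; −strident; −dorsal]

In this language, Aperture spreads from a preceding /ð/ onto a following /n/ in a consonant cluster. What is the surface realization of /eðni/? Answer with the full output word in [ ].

[eðri]

Aperture immediately or transitively dominates [continuant], [nasal].
After delinking /n/'s Aperture and linking /ð/'s, the affected terminals become [+continuant], [−nasal]; [voice], [spread glottis], [constricted glottis], … (outside Aperture) are retained from /n/.
This feature bundle is that of [r], so /eðni/ surfaces as [eðri].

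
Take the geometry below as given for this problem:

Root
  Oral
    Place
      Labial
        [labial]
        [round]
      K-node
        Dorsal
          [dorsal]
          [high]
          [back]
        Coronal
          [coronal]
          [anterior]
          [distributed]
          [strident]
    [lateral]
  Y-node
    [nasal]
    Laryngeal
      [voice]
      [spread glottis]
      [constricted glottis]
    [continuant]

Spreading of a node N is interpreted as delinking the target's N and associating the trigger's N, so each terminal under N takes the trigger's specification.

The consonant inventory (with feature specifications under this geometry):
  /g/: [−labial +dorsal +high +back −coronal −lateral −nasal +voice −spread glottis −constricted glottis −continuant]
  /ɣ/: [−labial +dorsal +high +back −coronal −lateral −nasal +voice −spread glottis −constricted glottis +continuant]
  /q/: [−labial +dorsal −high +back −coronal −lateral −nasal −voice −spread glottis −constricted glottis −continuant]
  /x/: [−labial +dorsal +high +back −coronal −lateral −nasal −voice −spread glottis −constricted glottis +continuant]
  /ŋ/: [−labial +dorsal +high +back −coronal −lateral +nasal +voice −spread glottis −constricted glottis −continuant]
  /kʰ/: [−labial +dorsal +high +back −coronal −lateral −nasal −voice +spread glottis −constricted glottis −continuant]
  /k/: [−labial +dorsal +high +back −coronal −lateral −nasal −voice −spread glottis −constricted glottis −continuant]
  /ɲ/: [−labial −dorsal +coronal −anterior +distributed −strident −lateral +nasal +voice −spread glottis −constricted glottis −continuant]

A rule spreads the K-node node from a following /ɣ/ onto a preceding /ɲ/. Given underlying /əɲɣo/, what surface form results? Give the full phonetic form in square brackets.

K-node immediately or transitively dominates [dorsal], [high], [back], [coronal], [anterior], [distributed], [strident].
Spreading K-node from /ɣ/ onto /ɲ/ replaces those values with /ɣ/'s: [+dorsal], [+high], [+back], [−coronal]. Features outside K-node ([labial], [lateral], [nasal], …) stay as in /ɲ/.
Among the inventory, only /ŋ/ has exactly this specification, giving the surface form [əŋɣo].

[əŋɣo]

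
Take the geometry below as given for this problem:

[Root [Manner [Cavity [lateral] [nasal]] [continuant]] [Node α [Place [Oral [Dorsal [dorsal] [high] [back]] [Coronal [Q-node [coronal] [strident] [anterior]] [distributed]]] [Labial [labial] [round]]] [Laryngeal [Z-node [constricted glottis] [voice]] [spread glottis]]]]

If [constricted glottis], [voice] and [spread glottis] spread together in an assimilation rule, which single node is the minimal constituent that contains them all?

Laryngeal

[constricted glottis] lies under Z-node (below Node α).
[voice]: Root / Node α / Laryngeal / Z-node / [voice].
[spread glottis] lies under Laryngeal (below Node α).
The lowest node appearing on every path is Laryngeal; each proper daughter of Laryngeal fails to dominate at least one of the listed features.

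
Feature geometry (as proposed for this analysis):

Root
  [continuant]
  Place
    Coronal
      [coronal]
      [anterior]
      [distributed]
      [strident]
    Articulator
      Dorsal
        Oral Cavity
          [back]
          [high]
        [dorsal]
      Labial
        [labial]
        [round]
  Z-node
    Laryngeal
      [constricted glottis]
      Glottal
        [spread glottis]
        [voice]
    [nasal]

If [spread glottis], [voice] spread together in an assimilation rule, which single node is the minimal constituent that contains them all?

[spread glottis] is immediately dominated by Glottal.
[voice] is immediately dominated by Glottal.
The listed terminals split across distinct daughters of Glottal, so Glottal itself is the smallest node containing them all.

Glottal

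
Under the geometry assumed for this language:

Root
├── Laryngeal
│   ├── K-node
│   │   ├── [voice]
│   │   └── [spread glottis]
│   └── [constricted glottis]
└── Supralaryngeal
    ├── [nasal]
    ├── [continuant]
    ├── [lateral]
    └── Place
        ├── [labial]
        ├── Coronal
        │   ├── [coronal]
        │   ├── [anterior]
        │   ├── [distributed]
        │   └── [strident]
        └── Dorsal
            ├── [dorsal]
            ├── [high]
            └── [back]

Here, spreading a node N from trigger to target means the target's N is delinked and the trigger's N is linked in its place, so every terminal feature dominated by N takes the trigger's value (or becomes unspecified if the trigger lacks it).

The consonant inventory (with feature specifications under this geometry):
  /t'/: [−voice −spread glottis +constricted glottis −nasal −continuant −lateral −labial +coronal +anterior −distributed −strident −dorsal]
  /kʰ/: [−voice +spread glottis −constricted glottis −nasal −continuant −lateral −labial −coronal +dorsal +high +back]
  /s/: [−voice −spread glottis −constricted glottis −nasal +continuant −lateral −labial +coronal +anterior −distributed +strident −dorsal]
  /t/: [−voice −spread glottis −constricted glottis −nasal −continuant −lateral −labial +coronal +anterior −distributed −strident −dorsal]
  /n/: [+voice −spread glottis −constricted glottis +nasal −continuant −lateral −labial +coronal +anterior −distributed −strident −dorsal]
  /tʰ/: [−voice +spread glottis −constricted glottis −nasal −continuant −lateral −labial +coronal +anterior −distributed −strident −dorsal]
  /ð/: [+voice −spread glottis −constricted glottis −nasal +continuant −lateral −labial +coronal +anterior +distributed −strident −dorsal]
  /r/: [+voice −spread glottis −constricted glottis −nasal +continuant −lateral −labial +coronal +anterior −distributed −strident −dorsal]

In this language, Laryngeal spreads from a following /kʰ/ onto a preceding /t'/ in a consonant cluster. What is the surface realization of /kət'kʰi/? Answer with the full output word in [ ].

The Laryngeal node dominates the terminals [voice], [spread glottis], [constricted glottis].
Spreading Laryngeal from /kʰ/ onto /t'/ replaces those values with /kʰ/'s: [−voice], [+spread glottis], [−constricted glottis]. Features outside Laryngeal ([nasal], [continuant], [lateral], …) stay as in /t'/.
The resulting bundle matches /tʰ/ in the inventory; substituting it for /t'/ gives [kətʰkʰi].

[kətʰkʰi]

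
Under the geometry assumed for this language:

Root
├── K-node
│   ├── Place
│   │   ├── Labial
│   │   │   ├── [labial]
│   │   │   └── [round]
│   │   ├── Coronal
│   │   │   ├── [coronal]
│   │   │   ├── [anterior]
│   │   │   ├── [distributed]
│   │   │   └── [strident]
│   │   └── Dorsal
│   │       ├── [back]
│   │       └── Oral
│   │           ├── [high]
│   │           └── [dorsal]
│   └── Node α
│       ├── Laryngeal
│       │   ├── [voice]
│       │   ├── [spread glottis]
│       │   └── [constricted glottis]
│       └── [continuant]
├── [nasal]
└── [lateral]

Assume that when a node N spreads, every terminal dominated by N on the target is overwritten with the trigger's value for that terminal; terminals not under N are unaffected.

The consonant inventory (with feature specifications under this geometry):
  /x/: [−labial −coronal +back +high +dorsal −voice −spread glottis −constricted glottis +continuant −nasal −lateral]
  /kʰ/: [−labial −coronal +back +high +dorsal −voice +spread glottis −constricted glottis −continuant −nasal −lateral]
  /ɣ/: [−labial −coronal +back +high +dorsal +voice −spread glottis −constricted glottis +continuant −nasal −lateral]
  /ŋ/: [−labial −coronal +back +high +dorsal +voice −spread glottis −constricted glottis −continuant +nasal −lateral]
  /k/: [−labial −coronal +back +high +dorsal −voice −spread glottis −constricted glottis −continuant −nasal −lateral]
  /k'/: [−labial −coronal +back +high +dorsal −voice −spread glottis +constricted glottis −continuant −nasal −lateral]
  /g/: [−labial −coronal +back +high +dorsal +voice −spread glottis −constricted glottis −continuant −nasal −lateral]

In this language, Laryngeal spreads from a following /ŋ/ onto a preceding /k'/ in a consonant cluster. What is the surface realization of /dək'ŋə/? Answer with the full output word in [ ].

Laryngeal immediately or transitively dominates [voice], [spread glottis], [constricted glottis].
After delinking /k'/'s Laryngeal and linking /ŋ/'s, the affected terminals become [+voice], [−spread glottis], [−constricted glottis]; [labial], [coronal], [back], … (outside Laryngeal) are retained from /k'/.
Among the inventory, only /g/ has exactly this specification, giving the surface form [dəgŋə].

[dəgŋə]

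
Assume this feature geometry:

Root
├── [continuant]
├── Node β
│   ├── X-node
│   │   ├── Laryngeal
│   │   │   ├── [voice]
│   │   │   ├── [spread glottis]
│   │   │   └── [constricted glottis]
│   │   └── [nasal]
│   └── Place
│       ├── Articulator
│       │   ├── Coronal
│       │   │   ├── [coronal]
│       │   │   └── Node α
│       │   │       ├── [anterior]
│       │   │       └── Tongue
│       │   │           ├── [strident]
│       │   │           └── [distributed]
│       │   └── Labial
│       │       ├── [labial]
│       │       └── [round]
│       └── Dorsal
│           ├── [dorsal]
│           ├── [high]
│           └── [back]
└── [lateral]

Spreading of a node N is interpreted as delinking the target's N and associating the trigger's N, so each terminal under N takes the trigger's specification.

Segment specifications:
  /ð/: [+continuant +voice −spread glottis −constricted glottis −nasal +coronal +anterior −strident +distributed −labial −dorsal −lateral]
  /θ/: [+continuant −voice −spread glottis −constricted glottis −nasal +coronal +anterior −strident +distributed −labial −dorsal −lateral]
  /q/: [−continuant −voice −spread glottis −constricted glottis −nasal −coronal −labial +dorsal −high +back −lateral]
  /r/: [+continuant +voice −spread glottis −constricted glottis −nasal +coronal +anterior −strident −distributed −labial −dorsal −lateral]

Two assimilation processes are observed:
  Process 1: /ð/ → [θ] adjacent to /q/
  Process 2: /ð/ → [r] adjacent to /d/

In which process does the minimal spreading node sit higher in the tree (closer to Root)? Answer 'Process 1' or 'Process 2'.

Process 1

Process 1: the feature that changes is [voice]; the minimal node is [voice] (depth 4).
Process 2: the feature that changes is [distributed]; the minimal node is [distributed] (depth 7).
[voice] (depth 4) sits above [distributed] (depth 7), making Process 1 the one with the higher spreading node.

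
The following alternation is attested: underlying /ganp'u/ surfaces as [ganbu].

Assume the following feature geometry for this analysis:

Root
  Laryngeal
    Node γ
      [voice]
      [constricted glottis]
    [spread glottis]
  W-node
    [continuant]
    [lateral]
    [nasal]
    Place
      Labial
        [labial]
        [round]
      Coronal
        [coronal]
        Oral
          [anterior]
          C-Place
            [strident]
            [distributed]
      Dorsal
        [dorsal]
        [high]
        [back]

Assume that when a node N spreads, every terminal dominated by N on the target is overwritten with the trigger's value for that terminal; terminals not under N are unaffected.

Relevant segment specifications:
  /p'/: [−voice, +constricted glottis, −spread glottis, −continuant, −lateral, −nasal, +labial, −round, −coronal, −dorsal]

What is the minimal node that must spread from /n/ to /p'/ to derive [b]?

Comparing /p'/ with its surface form [b], the features that change are [voice], [constricted glottis].
The smallest constituent containing every changed terminal is Node γ — each of its daughters lacks at least one of the affected features.
Delinking /p'/'s Node γ and associating /n/'s Node γ gives precisely the feature bundle of [b].
[labial], [nasal] stay as in /p'/ although /n/ differs there, so no node dominating them spread; among the remaining candidates Node γ is the lowest that derives the output.

Node γ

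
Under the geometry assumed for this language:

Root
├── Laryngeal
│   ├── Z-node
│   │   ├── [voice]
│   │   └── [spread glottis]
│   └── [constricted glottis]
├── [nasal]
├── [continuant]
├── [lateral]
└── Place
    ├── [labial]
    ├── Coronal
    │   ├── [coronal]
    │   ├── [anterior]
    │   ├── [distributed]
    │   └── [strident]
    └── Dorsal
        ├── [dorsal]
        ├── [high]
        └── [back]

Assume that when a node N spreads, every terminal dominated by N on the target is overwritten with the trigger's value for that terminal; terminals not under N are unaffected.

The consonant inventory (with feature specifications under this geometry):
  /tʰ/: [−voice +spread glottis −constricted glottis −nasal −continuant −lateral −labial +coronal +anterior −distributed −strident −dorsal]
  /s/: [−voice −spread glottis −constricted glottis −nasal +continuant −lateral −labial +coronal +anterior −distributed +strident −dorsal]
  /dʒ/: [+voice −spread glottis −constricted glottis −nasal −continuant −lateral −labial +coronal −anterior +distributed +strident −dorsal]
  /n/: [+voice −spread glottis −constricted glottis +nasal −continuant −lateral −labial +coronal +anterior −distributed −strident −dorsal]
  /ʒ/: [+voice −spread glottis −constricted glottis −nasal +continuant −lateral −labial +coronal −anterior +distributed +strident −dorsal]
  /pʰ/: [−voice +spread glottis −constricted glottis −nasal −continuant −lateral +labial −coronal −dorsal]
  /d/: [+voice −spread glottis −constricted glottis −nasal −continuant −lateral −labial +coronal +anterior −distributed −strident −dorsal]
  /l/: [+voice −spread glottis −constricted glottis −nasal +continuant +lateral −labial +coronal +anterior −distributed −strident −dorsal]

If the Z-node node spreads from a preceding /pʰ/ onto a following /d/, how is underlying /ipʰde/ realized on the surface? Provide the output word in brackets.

[ipʰtʰe]

Terminals under Z-node in this geometry: [voice], [spread glottis].
Spreading Z-node from /pʰ/ onto /d/ replaces those values with /pʰ/'s: [−voice], [+spread glottis]. Features outside Z-node ([constricted glottis], [nasal], [continuant], …) stay as in /d/.
This feature bundle is that of [tʰ], so /ipʰde/ surfaces as [ipʰtʰe].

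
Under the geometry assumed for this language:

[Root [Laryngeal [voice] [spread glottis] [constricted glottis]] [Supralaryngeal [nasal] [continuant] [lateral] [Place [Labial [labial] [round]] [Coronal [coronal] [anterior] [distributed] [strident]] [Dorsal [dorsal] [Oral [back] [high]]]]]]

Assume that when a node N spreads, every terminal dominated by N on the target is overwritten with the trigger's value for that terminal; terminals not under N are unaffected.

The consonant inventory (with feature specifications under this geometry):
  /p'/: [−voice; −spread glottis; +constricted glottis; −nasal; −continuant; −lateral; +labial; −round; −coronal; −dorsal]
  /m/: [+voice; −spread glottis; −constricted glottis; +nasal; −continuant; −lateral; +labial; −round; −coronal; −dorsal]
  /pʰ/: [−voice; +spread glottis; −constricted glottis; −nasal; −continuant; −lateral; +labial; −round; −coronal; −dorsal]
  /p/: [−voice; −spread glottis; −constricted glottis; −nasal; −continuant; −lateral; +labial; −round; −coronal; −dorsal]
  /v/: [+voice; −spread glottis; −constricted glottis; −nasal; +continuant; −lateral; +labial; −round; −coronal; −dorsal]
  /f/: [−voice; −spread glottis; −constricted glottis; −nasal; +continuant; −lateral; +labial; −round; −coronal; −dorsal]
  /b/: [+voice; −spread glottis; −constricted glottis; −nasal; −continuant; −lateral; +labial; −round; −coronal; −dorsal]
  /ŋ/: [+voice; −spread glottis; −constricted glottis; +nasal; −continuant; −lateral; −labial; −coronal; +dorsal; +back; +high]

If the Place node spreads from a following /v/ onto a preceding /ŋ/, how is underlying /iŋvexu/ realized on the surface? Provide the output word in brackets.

The Place node dominates the terminals [labial], [round], [coronal], [anterior], [distributed], [strident], [dorsal], [back], [high].
Spreading Place from /v/ onto /ŋ/ replaces those values with /v/'s: [+labial], [−round], [−coronal], [−dorsal]. Features outside Place ([voice], [spread glottis], [constricted glottis], …) stay as in /ŋ/.
The resulting bundle matches /m/ in the inventory; substituting it for /ŋ/ gives [imvexu].

[imvexu]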